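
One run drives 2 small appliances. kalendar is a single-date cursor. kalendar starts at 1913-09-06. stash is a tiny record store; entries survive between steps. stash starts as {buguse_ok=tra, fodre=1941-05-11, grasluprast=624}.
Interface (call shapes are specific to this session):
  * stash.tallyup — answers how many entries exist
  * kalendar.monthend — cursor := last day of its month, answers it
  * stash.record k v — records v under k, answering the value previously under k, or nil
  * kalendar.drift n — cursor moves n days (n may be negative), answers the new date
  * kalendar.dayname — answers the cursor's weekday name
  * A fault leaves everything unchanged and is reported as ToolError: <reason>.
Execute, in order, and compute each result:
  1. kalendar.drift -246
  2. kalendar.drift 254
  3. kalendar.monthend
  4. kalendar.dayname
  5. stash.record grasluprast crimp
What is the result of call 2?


Answer: 1913-09-14

Derivation:
# kalendar.drift(n=-246) : 1913-01-03
# kalendar.drift(n=254) : 1913-09-14
# kalendar.monthend() : 1913-09-30
# kalendar.dayname() : Tuesday
# stash.record(k=grasluprast, v=crimp) : 624


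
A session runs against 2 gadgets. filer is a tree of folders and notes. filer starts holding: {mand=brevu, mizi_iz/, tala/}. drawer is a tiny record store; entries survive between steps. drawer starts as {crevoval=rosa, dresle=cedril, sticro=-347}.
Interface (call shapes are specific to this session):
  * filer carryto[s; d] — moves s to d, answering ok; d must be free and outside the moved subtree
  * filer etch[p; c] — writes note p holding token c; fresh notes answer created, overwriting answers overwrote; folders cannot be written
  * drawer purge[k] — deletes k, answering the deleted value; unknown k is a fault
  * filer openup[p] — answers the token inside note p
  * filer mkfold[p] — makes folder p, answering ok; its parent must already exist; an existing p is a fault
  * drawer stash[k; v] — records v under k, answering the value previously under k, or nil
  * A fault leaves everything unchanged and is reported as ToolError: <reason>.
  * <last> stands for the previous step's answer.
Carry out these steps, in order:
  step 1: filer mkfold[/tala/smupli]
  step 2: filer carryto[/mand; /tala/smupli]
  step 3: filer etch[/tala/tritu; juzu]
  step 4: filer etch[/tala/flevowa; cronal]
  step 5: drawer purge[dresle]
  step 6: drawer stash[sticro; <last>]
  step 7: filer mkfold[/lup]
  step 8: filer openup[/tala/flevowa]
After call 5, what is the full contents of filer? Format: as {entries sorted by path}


Answer: {mand=brevu, mizi_iz/, tala/, tala/flevowa=cronal, tala/smupli/, tala/tritu=juzu}

Derivation:
! 1. filer mkfold(p='/tala/smupli') : ok
! 2. filer carryto(s='/mand', d='/tala/smupli') : ToolError: exists
! 3. filer etch(p='/tala/tritu', c='juzu') : created
! 4. filer etch(p='/tala/flevowa', c='cronal') : created
! 5. drawer purge(k='dresle') : cedril
! 6. drawer stash(k='sticro', v='<last>') : -347
! 7. filer mkfold(p='/lup') : ok
! 8. filer openup(p='/tala/flevowa') : cronal


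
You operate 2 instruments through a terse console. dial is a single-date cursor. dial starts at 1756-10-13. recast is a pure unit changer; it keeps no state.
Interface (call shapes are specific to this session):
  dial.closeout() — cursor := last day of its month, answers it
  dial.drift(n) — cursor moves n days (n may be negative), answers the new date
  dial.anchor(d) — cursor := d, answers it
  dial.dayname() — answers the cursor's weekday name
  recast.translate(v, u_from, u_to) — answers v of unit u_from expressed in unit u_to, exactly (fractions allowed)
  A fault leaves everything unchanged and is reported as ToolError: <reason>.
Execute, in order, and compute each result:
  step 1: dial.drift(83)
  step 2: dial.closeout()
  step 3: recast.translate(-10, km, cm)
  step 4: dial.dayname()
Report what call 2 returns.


Answer: 1757-01-31

Derivation:
I invoke drift on n=83, giving 1757-01-04.
Calling closeout(), and get 1757-01-31.
Using translate on v=-10, u_from=km, u_to=cm, → -1000000.
I invoke dayname, and see Monday.


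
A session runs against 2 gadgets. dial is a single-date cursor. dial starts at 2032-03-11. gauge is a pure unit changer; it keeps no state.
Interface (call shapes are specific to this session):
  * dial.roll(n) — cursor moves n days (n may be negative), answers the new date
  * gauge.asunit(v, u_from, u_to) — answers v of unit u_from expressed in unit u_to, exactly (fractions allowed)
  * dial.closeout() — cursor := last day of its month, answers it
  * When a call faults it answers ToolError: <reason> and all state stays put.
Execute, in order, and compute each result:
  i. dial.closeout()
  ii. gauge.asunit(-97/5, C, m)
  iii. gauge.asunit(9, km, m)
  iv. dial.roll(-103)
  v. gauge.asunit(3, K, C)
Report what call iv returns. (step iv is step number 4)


Answer: 2031-12-19

Derivation:
> dial.closeout
[out] 2032-03-31
> gauge.asunit v→-97/5 u_from→C u_to→m
[out] ToolError: incompatible units
> gauge.asunit v→9 u_from→km u_to→m
[out] 9000
> dial.roll n→-103
[out] 2031-12-19
> gauge.asunit v→3 u_from→K u_to→C
[out] -5403/20


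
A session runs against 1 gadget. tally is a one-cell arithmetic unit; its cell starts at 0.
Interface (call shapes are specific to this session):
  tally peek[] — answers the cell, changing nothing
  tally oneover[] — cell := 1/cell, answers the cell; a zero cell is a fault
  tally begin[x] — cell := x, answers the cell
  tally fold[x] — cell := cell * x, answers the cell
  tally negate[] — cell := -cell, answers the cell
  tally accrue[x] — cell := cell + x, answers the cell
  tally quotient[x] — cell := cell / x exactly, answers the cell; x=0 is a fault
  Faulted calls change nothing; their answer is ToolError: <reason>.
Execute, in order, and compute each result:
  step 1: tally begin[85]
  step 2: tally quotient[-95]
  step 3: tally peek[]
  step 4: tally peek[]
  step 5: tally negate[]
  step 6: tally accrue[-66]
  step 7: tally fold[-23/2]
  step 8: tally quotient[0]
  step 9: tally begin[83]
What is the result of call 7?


Answer: 28451/38

Derivation:
CALL tally begin[x='85']
RET  85
CALL tally quotient[x='-95']
RET  -17/19
CALL tally peek[]
RET  -17/19
CALL tally peek[]
RET  -17/19
CALL tally negate[]
RET  17/19
CALL tally accrue[x='-66']
RET  -1237/19
CALL tally fold[x='-23/2']
RET  28451/38
CALL tally quotient[x='0']
RET  ToolError: division by zero
CALL tally begin[x='83']
RET  83


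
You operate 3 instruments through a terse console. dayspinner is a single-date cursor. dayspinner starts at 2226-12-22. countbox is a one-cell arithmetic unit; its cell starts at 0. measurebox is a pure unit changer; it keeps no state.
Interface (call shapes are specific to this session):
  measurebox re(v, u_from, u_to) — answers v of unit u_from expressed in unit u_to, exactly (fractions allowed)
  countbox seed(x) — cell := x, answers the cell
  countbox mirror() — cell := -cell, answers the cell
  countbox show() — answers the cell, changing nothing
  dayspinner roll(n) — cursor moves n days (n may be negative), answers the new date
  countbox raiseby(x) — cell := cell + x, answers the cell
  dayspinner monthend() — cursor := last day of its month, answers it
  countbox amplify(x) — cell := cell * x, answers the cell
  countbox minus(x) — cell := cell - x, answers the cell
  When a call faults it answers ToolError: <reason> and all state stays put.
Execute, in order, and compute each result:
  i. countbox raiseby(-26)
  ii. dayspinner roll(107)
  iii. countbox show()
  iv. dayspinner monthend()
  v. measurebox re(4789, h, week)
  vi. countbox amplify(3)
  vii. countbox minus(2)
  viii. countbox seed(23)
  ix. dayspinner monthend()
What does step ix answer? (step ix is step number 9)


Answer: 2227-04-30

Derivation:
I call countbox raiseby(-26), → -26.
I use dayspinner roll(107), and see 2227-04-08.
I call countbox show(): -26.
I call dayspinner monthend(), giving 2227-04-30.
Invoking measurebox re(4789, h, week), — result: 4789/168.
Invoking countbox amplify(3), and observe -78.
I try countbox minus(2), which returns -80.
Then countbox seed(23), and see 23.
I use dayspinner monthend, which returns 2227-04-30.


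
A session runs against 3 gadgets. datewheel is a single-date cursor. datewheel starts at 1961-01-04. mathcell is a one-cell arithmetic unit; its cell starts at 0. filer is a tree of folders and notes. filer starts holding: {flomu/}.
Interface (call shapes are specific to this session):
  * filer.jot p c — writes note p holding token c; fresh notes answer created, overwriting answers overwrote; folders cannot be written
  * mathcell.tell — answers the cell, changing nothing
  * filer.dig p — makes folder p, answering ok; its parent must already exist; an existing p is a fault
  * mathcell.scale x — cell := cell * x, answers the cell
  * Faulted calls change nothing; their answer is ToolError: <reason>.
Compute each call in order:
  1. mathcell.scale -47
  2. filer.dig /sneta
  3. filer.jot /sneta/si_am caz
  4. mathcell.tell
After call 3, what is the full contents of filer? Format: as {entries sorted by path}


Answer: {flomu/, sneta/, sneta/si_am=caz}

Derivation:
% mathcell.scale x=-47
= 0
% filer.dig p=/sneta
= ok
% filer.jot p=/sneta/si_am c=caz
= created
% mathcell.tell
= 0


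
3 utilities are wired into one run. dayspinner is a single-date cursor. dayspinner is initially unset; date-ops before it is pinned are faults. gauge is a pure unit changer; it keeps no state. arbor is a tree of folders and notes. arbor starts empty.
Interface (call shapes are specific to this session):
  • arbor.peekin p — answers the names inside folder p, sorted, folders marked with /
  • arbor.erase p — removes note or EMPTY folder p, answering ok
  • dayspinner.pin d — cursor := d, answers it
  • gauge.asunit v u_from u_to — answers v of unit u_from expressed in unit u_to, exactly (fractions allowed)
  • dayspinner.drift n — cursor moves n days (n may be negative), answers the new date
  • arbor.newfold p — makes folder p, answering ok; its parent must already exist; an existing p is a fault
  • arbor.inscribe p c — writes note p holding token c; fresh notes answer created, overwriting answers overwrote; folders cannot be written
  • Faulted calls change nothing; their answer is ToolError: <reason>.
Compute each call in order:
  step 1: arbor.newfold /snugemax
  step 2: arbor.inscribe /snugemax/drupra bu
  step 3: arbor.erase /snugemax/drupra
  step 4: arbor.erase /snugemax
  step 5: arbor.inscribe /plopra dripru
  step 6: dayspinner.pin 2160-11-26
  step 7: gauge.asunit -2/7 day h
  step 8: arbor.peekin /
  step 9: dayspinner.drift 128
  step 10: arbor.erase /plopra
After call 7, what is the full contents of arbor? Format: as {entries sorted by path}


Do: arbor.newfold[p='/snugemax']
See: ok
Do: arbor.inscribe[p='/snugemax/drupra'; c='bu']
See: created
Do: arbor.erase[p='/snugemax/drupra']
See: ok
Do: arbor.erase[p='/snugemax']
See: ok
Do: arbor.inscribe[p='/plopra'; c='dripru']
See: created
Do: dayspinner.pin[d='2160-11-26']
See: 2160-11-26
Do: gauge.asunit[v='-2/7'; u_from='day'; u_to='h']
See: -48/7
Do: arbor.peekin[p='/']
See: [plopra]
Do: dayspinner.drift[n='128']
See: 2161-04-03
Do: arbor.erase[p='/plopra']
See: ok

Answer: {plopra=dripru}


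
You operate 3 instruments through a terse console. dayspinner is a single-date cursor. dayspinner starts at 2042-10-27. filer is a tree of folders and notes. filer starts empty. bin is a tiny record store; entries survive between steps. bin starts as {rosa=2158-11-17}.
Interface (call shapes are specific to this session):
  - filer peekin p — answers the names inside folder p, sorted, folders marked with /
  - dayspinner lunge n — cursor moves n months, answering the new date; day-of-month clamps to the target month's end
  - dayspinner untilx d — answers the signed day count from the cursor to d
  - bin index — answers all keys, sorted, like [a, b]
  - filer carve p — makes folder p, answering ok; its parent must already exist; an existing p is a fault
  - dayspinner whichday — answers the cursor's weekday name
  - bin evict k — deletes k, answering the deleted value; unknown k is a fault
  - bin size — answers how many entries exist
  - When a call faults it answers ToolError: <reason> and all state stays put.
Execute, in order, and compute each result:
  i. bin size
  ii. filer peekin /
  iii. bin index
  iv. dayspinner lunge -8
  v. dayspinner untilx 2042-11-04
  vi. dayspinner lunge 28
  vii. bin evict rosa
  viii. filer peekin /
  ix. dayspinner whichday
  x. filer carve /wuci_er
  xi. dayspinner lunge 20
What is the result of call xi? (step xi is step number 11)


-> bin size()
<- 1
-> filer peekin(p→/)
<- []
-> bin index()
<- [rosa]
-> dayspinner lunge(n→-8)
<- 2042-02-27
-> dayspinner untilx(d→2042-11-04)
<- 250
-> dayspinner lunge(n→28)
<- 2044-06-27
-> bin evict(k→rosa)
<- 2158-11-17
-> filer peekin(p→/)
<- []
-> dayspinner whichday()
<- Monday
-> filer carve(p→/wuci_er)
<- ok
-> dayspinner lunge(n→20)
<- 2046-02-27

Answer: 2046-02-27


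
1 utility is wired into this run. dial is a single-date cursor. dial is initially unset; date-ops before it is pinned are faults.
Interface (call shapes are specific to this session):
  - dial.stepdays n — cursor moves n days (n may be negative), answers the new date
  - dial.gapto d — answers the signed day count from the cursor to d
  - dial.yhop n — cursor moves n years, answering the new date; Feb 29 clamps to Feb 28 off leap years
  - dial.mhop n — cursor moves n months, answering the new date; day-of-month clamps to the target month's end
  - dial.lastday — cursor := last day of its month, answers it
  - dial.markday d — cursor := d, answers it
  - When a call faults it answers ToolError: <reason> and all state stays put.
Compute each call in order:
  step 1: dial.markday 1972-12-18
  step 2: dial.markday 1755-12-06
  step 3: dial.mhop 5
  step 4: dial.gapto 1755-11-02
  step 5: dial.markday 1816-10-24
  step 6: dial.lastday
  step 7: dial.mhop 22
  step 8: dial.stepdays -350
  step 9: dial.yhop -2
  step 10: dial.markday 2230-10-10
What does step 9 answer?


% dial.markday d=1972-12-18
  1972-12-18
% dial.markday d=1755-12-06
  1755-12-06
% dial.mhop n=5
  1756-05-06
% dial.gapto d=1755-11-02
  -186
% dial.markday d=1816-10-24
  1816-10-24
% dial.lastday
  1816-10-31
% dial.mhop n=22
  1818-08-31
% dial.stepdays n=-350
  1817-09-15
% dial.yhop n=-2
  1815-09-15
% dial.markday d=2230-10-10
  2230-10-10

Answer: 1815-09-15


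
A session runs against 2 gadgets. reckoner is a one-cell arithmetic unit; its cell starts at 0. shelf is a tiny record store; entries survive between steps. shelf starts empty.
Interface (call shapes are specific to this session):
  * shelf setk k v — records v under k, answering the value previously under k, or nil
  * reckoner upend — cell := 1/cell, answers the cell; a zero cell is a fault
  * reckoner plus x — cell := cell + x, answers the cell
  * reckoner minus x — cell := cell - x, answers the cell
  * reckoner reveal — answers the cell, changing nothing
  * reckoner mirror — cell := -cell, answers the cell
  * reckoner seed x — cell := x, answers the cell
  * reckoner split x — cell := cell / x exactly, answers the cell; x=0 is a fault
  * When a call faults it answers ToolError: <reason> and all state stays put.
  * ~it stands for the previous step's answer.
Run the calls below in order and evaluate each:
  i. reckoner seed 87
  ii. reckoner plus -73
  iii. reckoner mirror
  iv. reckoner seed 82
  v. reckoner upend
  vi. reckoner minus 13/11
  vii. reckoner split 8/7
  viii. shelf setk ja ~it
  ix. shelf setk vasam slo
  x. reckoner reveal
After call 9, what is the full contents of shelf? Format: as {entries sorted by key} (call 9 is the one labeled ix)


Answer: {ja=-7385/7216, vasam=slo}

Derivation:
Using reckoner seed on x=87, and see 87.
I use reckoner plus on x=-73, — result: 14.
I run reckoner mirror(), yielding -14.
Using reckoner seed on x=82, and observe 82.
Using reckoner upend(), and see 1/82.
Invoking reckoner minus on x=13/11, yielding -1055/902.
Then reckoner split on x=8/7, and see -7385/7216.
Invoking shelf setk on k=ja, v=~it, yielding nil.
I try shelf setk on k=vasam, v=slo, giving nil.
Now I run reckoner reveal(): -7385/7216.


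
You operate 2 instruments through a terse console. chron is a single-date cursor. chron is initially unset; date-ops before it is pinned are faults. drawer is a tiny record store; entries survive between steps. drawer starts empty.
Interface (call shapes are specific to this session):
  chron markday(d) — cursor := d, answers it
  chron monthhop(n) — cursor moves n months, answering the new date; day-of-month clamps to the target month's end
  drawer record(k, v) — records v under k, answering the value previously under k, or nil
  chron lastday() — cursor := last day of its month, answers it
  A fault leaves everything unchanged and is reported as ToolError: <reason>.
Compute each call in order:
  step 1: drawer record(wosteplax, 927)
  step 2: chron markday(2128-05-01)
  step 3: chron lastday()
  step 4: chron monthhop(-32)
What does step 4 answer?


Answer: 2125-09-30

Derivation:
Step: drawer record[k=wosteplax; v=927]
Result: nil
Step: chron markday[d=2128-05-01]
Result: 2128-05-01
Step: chron lastday[]
Result: 2128-05-31
Step: chron monthhop[n=-32]
Result: 2125-09-30


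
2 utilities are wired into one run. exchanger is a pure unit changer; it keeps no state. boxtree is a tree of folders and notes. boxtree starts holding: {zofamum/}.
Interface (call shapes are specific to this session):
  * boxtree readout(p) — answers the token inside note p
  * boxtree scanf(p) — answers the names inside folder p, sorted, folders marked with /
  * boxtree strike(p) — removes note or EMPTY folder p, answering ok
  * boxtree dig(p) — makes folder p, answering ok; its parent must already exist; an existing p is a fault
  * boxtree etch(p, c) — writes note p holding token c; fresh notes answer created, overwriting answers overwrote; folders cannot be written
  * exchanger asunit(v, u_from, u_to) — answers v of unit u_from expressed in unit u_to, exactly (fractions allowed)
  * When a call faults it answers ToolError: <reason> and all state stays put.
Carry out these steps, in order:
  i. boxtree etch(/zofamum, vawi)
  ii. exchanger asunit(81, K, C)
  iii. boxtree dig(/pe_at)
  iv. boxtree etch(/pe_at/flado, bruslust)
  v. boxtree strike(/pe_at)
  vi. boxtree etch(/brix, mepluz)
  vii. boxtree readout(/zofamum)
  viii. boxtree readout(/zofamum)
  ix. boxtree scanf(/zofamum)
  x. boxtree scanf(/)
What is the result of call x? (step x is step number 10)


~$ boxtree etch p='/zofamum' c='vawi'
= ToolError: is a directory
~$ exchanger asunit v='81' u_from='K' u_to='C'
= -3843/20
~$ boxtree dig p='/pe_at'
= ok
~$ boxtree etch p='/pe_at/flado' c='bruslust'
= created
~$ boxtree strike p='/pe_at'
= ToolError: not empty
~$ boxtree etch p='/brix' c='mepluz'
= created
~$ boxtree readout p='/zofamum'
= ToolError: is a directory
~$ boxtree readout p='/zofamum'
= ToolError: is a directory
~$ boxtree scanf p='/zofamum'
= []
~$ boxtree scanf p='/'
= [brix, pe_at/, zofamum/]

Answer: [brix, pe_at/, zofamum/]


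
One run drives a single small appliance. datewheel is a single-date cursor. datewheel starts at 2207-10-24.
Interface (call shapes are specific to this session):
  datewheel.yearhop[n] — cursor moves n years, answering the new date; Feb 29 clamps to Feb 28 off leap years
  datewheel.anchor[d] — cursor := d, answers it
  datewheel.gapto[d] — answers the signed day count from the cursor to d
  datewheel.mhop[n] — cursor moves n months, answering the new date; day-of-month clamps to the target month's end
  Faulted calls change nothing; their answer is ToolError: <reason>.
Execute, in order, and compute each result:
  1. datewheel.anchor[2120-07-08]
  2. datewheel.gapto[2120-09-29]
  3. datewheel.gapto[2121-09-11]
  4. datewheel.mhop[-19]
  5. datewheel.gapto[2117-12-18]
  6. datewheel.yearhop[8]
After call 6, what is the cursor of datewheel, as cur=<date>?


Answer: cur=2126-12-08

Derivation:
Do: datewheel.anchor[d=2120-07-08]
See: 2120-07-08
Do: datewheel.gapto[d=2120-09-29]
See: 83
Do: datewheel.gapto[d=2121-09-11]
See: 430
Do: datewheel.mhop[n=-19]
See: 2118-12-08
Do: datewheel.gapto[d=2117-12-18]
See: -355
Do: datewheel.yearhop[n=8]
See: 2126-12-08


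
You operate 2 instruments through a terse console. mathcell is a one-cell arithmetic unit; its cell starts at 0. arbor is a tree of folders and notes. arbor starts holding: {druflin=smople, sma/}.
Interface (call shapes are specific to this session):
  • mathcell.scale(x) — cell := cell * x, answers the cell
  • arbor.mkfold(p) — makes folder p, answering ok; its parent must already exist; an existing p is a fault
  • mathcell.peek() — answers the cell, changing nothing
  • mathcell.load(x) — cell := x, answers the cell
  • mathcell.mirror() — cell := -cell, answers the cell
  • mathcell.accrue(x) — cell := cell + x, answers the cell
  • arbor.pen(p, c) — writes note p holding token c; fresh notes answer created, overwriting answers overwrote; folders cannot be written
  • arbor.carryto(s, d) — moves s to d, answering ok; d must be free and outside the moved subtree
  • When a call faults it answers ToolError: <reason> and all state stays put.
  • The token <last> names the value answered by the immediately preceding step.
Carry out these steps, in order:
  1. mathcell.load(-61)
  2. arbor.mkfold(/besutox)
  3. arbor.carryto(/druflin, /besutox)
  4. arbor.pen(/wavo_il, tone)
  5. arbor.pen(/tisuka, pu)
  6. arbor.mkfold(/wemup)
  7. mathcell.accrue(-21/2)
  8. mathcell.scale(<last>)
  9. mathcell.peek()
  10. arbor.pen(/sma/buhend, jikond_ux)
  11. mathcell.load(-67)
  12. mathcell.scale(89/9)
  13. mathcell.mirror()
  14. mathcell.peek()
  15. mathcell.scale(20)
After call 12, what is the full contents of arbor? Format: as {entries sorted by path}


~$ mathcell.load -61
[out] -61
~$ arbor.mkfold /besutox
[out] ok
~$ arbor.carryto /druflin /besutox
[out] ToolError: exists
~$ arbor.pen /wavo_il tone
[out] created
~$ arbor.pen /tisuka pu
[out] created
~$ arbor.mkfold /wemup
[out] ok
~$ mathcell.accrue -21/2
[out] -143/2
~$ mathcell.scale <last>
[out] 20449/4
~$ mathcell.peek
[out] 20449/4
~$ arbor.pen /sma/buhend jikond_ux
[out] created
~$ mathcell.load -67
[out] -67
~$ mathcell.scale 89/9
[out] -5963/9
~$ mathcell.mirror
[out] 5963/9
~$ mathcell.peek
[out] 5963/9
~$ mathcell.scale 20
[out] 119260/9

Answer: {besutox/, druflin=smople, sma/, sma/buhend=jikond_ux, tisuka=pu, wavo_il=tone, wemup/}


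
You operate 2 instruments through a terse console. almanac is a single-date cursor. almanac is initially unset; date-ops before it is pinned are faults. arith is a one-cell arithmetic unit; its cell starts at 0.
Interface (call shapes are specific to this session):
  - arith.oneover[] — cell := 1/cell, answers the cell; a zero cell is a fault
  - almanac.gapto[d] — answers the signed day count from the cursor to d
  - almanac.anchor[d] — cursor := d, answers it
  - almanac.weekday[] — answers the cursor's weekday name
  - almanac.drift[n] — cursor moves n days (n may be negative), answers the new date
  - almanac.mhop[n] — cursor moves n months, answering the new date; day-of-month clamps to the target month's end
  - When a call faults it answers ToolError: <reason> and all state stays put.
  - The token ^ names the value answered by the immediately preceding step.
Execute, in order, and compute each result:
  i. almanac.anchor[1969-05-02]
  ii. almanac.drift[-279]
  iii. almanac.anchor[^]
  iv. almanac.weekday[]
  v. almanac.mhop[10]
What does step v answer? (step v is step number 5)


-- almanac.anchor(d: 1969-05-02) ~> 1969-05-02
-- almanac.drift(n: -279) ~> 1968-07-27
-- almanac.anchor(d: ^) ~> 1968-07-27
-- almanac.weekday() ~> Saturday
-- almanac.mhop(n: 10) ~> 1969-05-27

Answer: 1969-05-27


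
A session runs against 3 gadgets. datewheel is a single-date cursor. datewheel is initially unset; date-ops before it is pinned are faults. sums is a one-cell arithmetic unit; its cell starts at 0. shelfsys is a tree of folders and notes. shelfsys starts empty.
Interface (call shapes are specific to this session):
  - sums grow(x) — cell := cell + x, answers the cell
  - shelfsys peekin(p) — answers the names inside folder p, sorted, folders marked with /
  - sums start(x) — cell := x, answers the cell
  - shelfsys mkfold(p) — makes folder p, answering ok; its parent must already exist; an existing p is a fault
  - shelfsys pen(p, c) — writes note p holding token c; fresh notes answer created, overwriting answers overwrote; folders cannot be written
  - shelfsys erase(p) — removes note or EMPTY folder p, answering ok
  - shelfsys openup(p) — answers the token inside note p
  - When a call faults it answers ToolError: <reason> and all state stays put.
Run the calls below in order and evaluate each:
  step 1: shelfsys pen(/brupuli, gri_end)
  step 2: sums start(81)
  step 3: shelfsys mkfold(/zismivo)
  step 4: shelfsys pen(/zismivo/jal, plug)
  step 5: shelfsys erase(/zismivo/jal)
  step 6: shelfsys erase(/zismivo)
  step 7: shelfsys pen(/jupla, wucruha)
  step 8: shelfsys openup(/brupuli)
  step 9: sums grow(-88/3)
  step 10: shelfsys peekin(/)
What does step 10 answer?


-- shelfsys pen(p: /brupuli, c: gri_end) => created
-- sums start(x: 81) => 81
-- shelfsys mkfold(p: /zismivo) => ok
-- shelfsys pen(p: /zismivo/jal, c: plug) => created
-- shelfsys erase(p: /zismivo/jal) => ok
-- shelfsys erase(p: /zismivo) => ok
-- shelfsys pen(p: /jupla, c: wucruha) => created
-- shelfsys openup(p: /brupuli) => gri_end
-- sums grow(x: -88/3) => 155/3
-- shelfsys peekin(p: /) => [brupuli, jupla]

Answer: [brupuli, jupla]


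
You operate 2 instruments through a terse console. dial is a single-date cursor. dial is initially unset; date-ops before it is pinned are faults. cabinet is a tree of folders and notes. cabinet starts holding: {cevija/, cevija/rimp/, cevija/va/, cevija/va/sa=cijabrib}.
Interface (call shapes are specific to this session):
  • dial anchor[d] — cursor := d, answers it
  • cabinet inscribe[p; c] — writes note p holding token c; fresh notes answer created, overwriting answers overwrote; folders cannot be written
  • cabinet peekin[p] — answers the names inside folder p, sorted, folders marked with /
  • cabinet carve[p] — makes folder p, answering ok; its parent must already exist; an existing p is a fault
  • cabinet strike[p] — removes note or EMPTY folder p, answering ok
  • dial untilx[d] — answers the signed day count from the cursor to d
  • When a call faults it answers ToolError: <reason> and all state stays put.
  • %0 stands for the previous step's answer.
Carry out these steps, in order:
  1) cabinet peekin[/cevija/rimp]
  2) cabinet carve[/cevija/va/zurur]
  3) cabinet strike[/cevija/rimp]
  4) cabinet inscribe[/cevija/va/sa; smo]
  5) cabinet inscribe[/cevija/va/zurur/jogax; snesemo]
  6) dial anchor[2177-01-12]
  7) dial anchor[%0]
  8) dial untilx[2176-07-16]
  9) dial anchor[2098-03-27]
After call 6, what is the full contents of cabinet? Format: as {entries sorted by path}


Calling cabinet peekin using p='/cevija/rimp', which returns [].
Calling cabinet carve using p='/cevija/va/zurur', → ok.
I try cabinet strike using p='/cevija/rimp', and get ok.
I invoke cabinet inscribe using p='/cevija/va/sa', c='smo', — result: overwrote.
I call cabinet inscribe using p='/cevija/va/zurur/jogax', c='snesemo', and get created.
Now I run dial anchor using d='2177-01-12', yielding 2177-01-12.
I run dial anchor using d='%0', which returns 2177-01-12.
I run dial untilx using d='2176-07-16', and get -180.
I invoke dial anchor using d='2098-03-27', and see 2098-03-27.

Answer: {cevija/, cevija/va/, cevija/va/sa=smo, cevija/va/zurur/, cevija/va/zurur/jogax=snesemo}


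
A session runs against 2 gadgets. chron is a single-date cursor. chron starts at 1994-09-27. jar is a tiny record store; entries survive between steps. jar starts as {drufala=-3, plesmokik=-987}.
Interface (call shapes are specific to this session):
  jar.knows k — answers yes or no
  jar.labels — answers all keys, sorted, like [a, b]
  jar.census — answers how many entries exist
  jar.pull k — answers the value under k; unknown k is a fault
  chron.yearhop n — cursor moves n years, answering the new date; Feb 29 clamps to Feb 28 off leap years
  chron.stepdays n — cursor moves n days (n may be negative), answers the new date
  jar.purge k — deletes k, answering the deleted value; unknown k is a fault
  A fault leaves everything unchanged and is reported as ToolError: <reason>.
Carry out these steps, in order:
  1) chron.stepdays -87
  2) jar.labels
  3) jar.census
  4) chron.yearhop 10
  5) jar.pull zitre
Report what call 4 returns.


Answer: 2004-07-02

Derivation:
Next I call stepdays passing n→-87, yielding 1994-07-02.
Calling labels, — result: [drufala, plesmokik].
I run census(), → 2.
Invoking yearhop passing n→10, which returns 2004-07-02.
Calling pull passing k→zitre, and see ToolError: no such key zitre.


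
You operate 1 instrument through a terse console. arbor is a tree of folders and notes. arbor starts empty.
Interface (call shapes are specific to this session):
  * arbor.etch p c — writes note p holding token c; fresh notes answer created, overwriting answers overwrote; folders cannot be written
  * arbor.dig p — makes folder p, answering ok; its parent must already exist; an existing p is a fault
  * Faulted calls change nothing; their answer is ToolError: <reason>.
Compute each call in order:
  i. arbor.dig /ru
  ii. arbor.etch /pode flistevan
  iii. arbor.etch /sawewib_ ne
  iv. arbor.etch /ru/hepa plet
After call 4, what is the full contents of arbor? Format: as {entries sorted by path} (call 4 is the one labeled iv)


·→ arbor.dig(p=/ru)
·← ok
·→ arbor.etch(p=/pode, c=flistevan)
·← created
·→ arbor.etch(p=/sawewib_, c=ne)
·← created
·→ arbor.etch(p=/ru/hepa, c=plet)
·← created

Answer: {pode=flistevan, ru/, ru/hepa=plet, sawewib_=ne}


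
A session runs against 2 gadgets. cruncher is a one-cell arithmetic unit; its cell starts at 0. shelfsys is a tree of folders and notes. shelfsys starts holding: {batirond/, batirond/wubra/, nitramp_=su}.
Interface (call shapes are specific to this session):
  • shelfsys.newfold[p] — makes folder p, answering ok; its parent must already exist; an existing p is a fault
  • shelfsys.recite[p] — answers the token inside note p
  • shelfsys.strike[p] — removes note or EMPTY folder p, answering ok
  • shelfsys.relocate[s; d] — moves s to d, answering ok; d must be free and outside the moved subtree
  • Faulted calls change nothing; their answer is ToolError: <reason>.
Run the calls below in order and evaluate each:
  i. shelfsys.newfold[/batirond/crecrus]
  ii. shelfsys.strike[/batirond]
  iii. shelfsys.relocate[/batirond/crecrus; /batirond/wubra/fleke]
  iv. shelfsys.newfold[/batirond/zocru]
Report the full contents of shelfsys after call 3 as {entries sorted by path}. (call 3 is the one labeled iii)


Do: shelfsys.newfold[/batirond/crecrus]
See: ok
Do: shelfsys.strike[/batirond]
See: ToolError: not empty
Do: shelfsys.relocate[/batirond/crecrus; /batirond/wubra/fleke]
See: ok
Do: shelfsys.newfold[/batirond/zocru]
See: ok

Answer: {batirond/, batirond/wubra/, batirond/wubra/fleke/, nitramp_=su}


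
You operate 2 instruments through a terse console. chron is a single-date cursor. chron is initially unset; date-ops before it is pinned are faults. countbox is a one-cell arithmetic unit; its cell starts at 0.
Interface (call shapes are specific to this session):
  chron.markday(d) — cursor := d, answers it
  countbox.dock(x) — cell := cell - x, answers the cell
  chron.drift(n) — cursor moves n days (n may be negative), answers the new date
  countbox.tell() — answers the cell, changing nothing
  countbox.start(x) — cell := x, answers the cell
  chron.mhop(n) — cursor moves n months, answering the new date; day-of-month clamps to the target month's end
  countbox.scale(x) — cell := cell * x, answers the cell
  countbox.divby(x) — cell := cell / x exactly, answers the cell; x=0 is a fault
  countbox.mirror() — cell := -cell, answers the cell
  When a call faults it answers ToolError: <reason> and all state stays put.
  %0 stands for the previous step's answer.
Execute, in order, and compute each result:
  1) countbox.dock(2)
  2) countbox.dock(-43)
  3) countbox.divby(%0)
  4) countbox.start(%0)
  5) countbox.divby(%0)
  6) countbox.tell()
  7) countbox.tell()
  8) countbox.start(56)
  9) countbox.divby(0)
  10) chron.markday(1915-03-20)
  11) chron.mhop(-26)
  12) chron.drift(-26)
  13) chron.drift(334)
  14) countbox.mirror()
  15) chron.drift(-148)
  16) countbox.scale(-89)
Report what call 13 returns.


Answer: 1913-11-24

Derivation:
>>> dock x=2
:: -2
>>> dock x=-43
:: 41
>>> divby x=%0
:: 1
>>> start x=%0
:: 1
>>> divby x=%0
:: 1
>>> tell
:: 1
>>> tell
:: 1
>>> start x=56
:: 56
>>> divby x=0
:: ToolError: division by zero
>>> markday d=1915-03-20
:: 1915-03-20
>>> mhop n=-26
:: 1913-01-20
>>> drift n=-26
:: 1912-12-25
>>> drift n=334
:: 1913-11-24
>>> mirror
:: -56
>>> drift n=-148
:: 1913-06-29
>>> scale x=-89
:: 4984


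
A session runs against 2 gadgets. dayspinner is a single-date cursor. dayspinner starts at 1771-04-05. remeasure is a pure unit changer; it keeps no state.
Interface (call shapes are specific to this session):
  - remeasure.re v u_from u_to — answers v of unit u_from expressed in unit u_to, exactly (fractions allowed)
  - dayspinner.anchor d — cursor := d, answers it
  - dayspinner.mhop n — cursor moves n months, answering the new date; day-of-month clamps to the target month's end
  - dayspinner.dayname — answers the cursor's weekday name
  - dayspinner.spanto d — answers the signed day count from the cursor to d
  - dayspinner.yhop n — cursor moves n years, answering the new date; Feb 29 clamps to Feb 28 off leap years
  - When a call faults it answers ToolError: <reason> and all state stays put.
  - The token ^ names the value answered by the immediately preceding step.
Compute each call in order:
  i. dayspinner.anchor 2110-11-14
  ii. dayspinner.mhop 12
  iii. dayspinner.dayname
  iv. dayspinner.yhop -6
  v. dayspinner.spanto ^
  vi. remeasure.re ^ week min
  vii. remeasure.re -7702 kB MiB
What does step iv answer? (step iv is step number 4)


Answer: 2105-11-14

Derivation:
Using dayspinner.anchor(d→2110-11-14), giving 2110-11-14.
Using dayspinner.mhop(n→12), yielding 2111-11-14.
I use dayspinner.dayname(), yielding Saturday.
I try dayspinner.yhop(n→-6), giving 2105-11-14.
I invoke dayspinner.spanto(d→^), and get 0.
Then remeasure.re(v→^, u_from→week, u_to→min), giving 0.
Using remeasure.re(v→-7702, u_from→kB, u_to→MiB), and get -481375/65536.


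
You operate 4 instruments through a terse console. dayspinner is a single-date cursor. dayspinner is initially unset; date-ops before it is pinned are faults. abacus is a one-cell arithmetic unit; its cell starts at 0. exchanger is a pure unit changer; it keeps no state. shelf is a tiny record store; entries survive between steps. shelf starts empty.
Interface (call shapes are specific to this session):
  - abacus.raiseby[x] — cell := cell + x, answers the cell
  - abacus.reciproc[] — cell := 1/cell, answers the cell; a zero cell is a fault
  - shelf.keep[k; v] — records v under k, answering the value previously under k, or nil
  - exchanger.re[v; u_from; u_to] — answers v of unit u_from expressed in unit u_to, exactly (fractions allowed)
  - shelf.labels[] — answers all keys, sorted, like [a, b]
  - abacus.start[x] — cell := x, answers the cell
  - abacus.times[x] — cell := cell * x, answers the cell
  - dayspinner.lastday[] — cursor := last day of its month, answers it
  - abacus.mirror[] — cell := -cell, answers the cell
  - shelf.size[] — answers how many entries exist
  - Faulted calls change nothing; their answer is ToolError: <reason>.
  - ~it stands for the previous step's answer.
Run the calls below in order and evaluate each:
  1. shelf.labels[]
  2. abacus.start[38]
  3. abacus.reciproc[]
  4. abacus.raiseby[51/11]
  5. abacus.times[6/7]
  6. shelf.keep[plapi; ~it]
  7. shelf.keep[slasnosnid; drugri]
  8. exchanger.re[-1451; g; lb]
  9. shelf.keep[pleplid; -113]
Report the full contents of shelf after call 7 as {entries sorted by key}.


Answer: {plapi=5847/1463, slasnosnid=drugri}

Derivation:
% shelf.labels() => []
% abacus.start(x: 38) => 38
% abacus.reciproc() => 1/38
% abacus.raiseby(x: 51/11) => 1949/418
% abacus.times(x: 6/7) => 5847/1463
% shelf.keep(k: plapi, v: ~it) => nil
% shelf.keep(k: slasnosnid, v: drugri) => nil
% exchanger.re(v: -1451, u_from: g, u_to: lb) => -145100000/45359237
% shelf.keep(k: pleplid, v: -113) => nil


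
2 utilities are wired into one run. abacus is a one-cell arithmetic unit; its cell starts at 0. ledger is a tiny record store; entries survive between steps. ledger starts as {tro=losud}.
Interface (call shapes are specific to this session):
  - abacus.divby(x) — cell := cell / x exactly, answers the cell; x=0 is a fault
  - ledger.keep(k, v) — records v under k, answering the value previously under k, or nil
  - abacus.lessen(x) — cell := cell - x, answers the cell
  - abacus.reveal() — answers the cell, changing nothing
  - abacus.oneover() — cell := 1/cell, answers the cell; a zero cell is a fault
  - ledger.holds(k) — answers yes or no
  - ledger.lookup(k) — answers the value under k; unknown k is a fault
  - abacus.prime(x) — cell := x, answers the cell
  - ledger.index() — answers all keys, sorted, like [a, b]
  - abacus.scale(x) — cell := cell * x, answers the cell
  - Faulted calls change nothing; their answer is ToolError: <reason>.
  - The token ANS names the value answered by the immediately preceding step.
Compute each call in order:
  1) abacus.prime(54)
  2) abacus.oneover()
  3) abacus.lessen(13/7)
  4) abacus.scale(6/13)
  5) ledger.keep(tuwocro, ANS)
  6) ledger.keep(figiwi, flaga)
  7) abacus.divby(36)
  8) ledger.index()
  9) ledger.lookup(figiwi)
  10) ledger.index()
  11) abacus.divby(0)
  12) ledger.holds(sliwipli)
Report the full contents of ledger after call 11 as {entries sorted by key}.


Answer: {figiwi=flaga, tro=losud, tuwocro=-695/819}

Derivation:
[in] abacus.prime 54
[out] 54
[in] abacus.oneover
[out] 1/54
[in] abacus.lessen 13/7
[out] -695/378
[in] abacus.scale 6/13
[out] -695/819
[in] ledger.keep tuwocro ANS
[out] nil
[in] ledger.keep figiwi flaga
[out] nil
[in] abacus.divby 36
[out] -695/29484
[in] ledger.index
[out] [figiwi, tro, tuwocro]
[in] ledger.lookup figiwi
[out] flaga
[in] ledger.index
[out] [figiwi, tro, tuwocro]
[in] abacus.divby 0
[out] ToolError: division by zero
[in] ledger.holds sliwipli
[out] no


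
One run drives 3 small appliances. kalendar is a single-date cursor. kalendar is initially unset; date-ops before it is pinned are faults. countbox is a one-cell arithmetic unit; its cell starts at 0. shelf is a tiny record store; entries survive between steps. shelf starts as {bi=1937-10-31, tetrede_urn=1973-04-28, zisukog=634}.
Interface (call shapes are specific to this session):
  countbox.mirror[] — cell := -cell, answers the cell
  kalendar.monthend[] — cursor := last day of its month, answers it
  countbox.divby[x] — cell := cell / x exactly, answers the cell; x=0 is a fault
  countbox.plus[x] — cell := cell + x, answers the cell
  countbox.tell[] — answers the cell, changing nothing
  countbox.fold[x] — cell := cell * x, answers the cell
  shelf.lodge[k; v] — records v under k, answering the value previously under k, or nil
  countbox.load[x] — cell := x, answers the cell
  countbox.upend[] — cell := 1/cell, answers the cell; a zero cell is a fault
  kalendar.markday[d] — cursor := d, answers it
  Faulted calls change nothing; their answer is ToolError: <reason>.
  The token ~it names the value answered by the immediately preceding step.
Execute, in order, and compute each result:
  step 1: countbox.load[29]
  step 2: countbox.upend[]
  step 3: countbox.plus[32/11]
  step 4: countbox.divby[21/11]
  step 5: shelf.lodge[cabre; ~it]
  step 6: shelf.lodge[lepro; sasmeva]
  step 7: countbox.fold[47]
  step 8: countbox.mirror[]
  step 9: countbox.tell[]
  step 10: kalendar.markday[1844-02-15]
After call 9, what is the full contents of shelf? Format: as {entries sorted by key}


-> load(x='29')
<- 29
-> upend()
<- 1/29
-> plus(x='32/11')
<- 939/319
-> divby(x='21/11')
<- 313/203
-> lodge(k='cabre', v='~it')
<- nil
-> lodge(k='lepro', v='sasmeva')
<- nil
-> fold(x='47')
<- 14711/203
-> mirror()
<- -14711/203
-> tell()
<- -14711/203
-> markday(d='1844-02-15')
<- 1844-02-15

Answer: {bi=1937-10-31, cabre=313/203, lepro=sasmeva, tetrede_urn=1973-04-28, zisukog=634}
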